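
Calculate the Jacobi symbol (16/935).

Pull out 2^4: since 935 ≡ 7 (mod 8), (2/935) = +1, so (2/935)^4 = +1.
Reached (1/935) = 1. Collecting the sign flips along the way, the symbol is +1.

1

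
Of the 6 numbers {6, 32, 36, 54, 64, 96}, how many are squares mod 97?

(6/97) = +1 → QR.
(32/97) = +1 → QR.
(36/97) = +1 → QR.
(54/97) = +1 → QR.
(64/97) = +1 → QR.
(96/97) = +1 → QR.
Total quadratic residues among the 6: 6.

6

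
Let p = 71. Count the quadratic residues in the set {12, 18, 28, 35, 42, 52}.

(12/71) = +1 → QR.
(18/71) = +1 → QR.
(28/71) = -1 → non-residue.
(35/71) = -1 → non-residue.
(42/71) = -1 → non-residue.
(52/71) = -1 → non-residue.
Total quadratic residues among the 6: 2.

2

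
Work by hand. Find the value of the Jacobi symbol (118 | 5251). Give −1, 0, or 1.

0

Pull out 2: since 5251 ≡ 3 (mod 8), (2/5251) = -1.
Reciprocity: 59 ≡ 3 and 5251 ≡ 3 (mod 4), so (59/5251) = −(5251/59).
Reduce top mod 59: now compute (0/59).
Top reduces to 0: gcd > 1, so the symbol is 0.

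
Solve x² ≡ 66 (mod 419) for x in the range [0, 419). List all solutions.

Since 419 ≡ 3 (mod 4), a square root of 66 is 66^((419+1)/4) = 66^105 mod 419.
Repeated squaring: 66^2≡166, 66^4≡321, 66^8≡386, 66^16≡251, 66^32≡151, 66^64≡175 (mod 419).
66^105 = 66^(64+32+8+1) ≡ 190 (mod 419).
Check: 190² = 36100 ≡ 66 (mod 419). The two roots are 190 and 229.

190, 229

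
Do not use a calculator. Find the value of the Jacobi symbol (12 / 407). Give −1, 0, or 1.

Pull out 2^2: since 407 ≡ 7 (mod 8), (2/407) = +1, so (2/407)^2 = +1.
Reciprocity: 3 ≡ 3 and 407 ≡ 3 (mod 4), so (3/407) = −(407/3).
Reduce top mod 3: now compute (2/3).
Pull out 2: since 3 ≡ 3 (mod 8), (2/3) = -1.
Reached (1/3) = 1. Collecting the sign flips along the way, the symbol is +1.

1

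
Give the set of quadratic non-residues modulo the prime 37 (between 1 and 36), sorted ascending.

Square k = 1,…,18 (k and 37−k give the same square):
1²=1, 2²=4, 3²=9, 4²=16, 5²=25, 6²=36, 7²≡12, 8²≡27, 9²≡7, 10²≡26, 11²≡10, 12²≡33, 13²≡21, 14²≡11, 15²≡3, 16²≡34, 17²≡30, 18²≡28 (mod 37).
The residues are {1, 3, 4, 7, 9, 10, 11, 12, 16, 21, 25, 26, 27, 28, 30, 33, 34, 36}; the non-residues are the remaining 18 nonzero classes.

2,5,6,8,13,14,15,17,18,19,20,22,23,24,29,31,32,35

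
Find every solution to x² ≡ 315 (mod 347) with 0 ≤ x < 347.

81, 266

Since 347 ≡ 3 (mod 4), a square root of 315 is 315^((347+1)/4) = 315^87 mod 347.
Repeated squaring: 315^2≡330, 315^4≡289, 315^8≡241, 315^16≡132, 315^32≡74, 315^64≡271 (mod 347).
315^87 = 315^(64+16+4+2+1) ≡ 81 (mod 347).
Check: 81² = 6561 ≡ 315 (mod 347). The two roots are 81 and 266.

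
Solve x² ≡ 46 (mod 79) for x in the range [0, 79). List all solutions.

Since 79 ≡ 3 (mod 4), a square root of 46 is 46^((79+1)/4) = 46^20 mod 79.
Repeated squaring: 46^2≡62, 46^4≡52, 46^8≡18, 46^16≡8 (mod 79).
46^20 = 46^(16+4) ≡ 21 (mod 79).
Check: 21² = 441 ≡ 46 (mod 79). The two roots are 21 and 58.

21, 58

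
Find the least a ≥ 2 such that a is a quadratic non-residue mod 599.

7

(2/599) = +1, so 2 is a residue.
(3/599) = +1, so 3 is a residue.
(4/599) = +1, so 4 is a residue.
(5/599) = +1, so 5 is a residue.
(6/599) = +1, so 6 is a residue.
(7/599) = −1, so 7 is the smallest positive non-residue mod 599.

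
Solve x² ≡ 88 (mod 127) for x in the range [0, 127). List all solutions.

Since 127 ≡ 3 (mod 4), a square root of 88 is 88^((127+1)/4) = 88^32 mod 127.
Repeated squaring: 88^2≡124, 88^4≡9, 88^8≡81, 88^16≡84, 88^32≡71 (mod 127).
88^32 = 88^(32) ≡ 71 (mod 127).
Check: 71² = 5041 ≡ 88 (mod 127). The two roots are 56 and 71.

56, 71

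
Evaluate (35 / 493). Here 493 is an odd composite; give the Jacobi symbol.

Reciprocity: 35 ≡ 3 and 493 ≡ 1 (mod 4), so (35/493) = +(493/35).
Reduce top mod 35: now compute (3/35).
Reciprocity: 3 ≡ 3 and 35 ≡ 3 (mod 4), so (3/35) = −(35/3).
Reduce top mod 3: now compute (2/3).
Pull out 2: since 3 ≡ 3 (mod 8), (2/3) = -1.
Reached (1/3) = 1. Collecting the sign flips along the way, the symbol is +1.

1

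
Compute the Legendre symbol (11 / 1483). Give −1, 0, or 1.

-1

Reciprocity: 11 ≡ 3 and 1483 ≡ 3 (mod 4), so (11/1483) = −(1483/11).
Reduce top mod 11: now compute (9/11).
Reciprocity: 9 ≡ 1 and 11 ≡ 3 (mod 4), so (9/11) = +(11/9).
Reduce top mod 9: now compute (2/9).
Pull out 2: since 9 ≡ 1 (mod 8), (2/9) = +1.
Reached (1/9) = 1. Collecting the sign flips along the way, the symbol is -1.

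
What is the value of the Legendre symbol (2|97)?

Euler's criterion: (2/97) ≡ 2^48 (mod 97).
2^2 ≡ 4 (mod 97)
2^4 ≡ 16 (mod 97)
2^8 ≡ 62 (mod 97)
2^16 ≡ 61 (mod 97)
2^32 ≡ 35 (mod 97)
2^48 = 2^(32+16) ≡ 1 (mod 97).
Result is 1, so (2/97) = 1.

1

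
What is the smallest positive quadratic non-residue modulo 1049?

3

(2/1049) = +1, so 2 is a residue.
(3/1049) = −1, so 3 is the smallest positive non-residue mod 1049.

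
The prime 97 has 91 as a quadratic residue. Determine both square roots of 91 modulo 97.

24, 73

97 ≡ 1 (mod 4), so we find a root by search.
Trying successive values, 24² = 576 ≡ 91 (mod 97). The other root is 97 − 24 = 73.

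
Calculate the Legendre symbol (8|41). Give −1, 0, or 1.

Pull out 2^3: since 41 ≡ 1 (mod 8), (2/41) = +1, so (2/41)^3 = +1.
Reached (1/41) = 1. Collecting the sign flips along the way, the symbol is +1.

1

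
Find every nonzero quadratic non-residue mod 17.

3,5,6,7,10,11,12,14

Square k = 1,…,8 (k and 17−k give the same square):
1²=1, 2²=4, 3²=9, 4²=16, 5²≡8, 6²≡2, 7²≡15, 8²≡13 (mod 17).
The residues are {1, 2, 4, 8, 9, 13, 15, 16}; the non-residues are the remaining 8 nonzero classes.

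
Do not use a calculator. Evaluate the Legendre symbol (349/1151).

Euler's criterion: (349/1151) ≡ 349^575 (mod 1151).
349^2 ≡ 946 (mod 1151)
349^4 ≡ 589 (mod 1151)
349^8 ≡ 470 (mod 1151)
349^16 ≡ 1059 (mod 1151)
349^32 ≡ 407 (mod 1151)
349^64 ≡ 1056 (mod 1151)
349^128 ≡ 968 (mod 1151)
349^256 ≡ 110 (mod 1151)
349^512 ≡ 590 (mod 1151)
349^575 = 349^(512+32+16+8+4+2+1) ≡ 1 (mod 1151).
Result is 1, so (349/1151) = 1.

1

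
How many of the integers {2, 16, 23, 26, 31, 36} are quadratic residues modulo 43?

(2/43) = -1 → non-residue.
(16/43) = +1 → QR.
(23/43) = +1 → QR.
(26/43) = -1 → non-residue.
(31/43) = +1 → QR.
(36/43) = +1 → QR.
Total quadratic residues among the 6: 4.

4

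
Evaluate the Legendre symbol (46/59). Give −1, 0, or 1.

1

Pull out 2: since 59 ≡ 3 (mod 8), (2/59) = -1.
Reciprocity: 23 ≡ 3 and 59 ≡ 3 (mod 4), so (23/59) = −(59/23).
Reduce top mod 23: now compute (13/23).
Reciprocity: 13 ≡ 1 and 23 ≡ 3 (mod 4), so (13/23) = +(23/13).
Reduce top mod 13: now compute (10/13).
Pull out 2: since 13 ≡ 5 (mod 8), (2/13) = -1.
Reciprocity: 5 ≡ 1 and 13 ≡ 1 (mod 4), so (5/13) = +(13/5).
Reduce top mod 5: now compute (3/5).
Reciprocity: 3 ≡ 3 and 5 ≡ 1 (mod 4), so (3/5) = +(5/3).
Reduce top mod 3: now compute (2/3).
Pull out 2: since 3 ≡ 3 (mod 8), (2/3) = -1.
Reached (1/3) = 1. Collecting the sign flips along the way, the symbol is +1.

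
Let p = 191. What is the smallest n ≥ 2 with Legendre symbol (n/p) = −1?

(2/191) = +1, so 2 is a residue.
(3/191) = +1, so 3 is a residue.
(4/191) = +1, so 4 is a residue.
(5/191) = +1, so 5 is a residue.
(6/191) = +1, so 6 is a residue.
(7/191) = −1, so 7 is the smallest positive non-residue mod 191.

7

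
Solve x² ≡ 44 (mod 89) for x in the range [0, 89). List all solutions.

20, 69

89 ≡ 1 (mod 4), so we find a root by search.
Trying successive values, 20² = 400 ≡ 44 (mod 89). The other root is 89 − 20 = 69.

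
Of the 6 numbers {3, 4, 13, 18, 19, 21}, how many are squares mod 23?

4

(3/23) = +1 → QR.
(4/23) = +1 → QR.
(13/23) = +1 → QR.
(18/23) = +1 → QR.
(19/23) = -1 → non-residue.
(21/23) = -1 → non-residue.
Total quadratic residues among the 6: 4.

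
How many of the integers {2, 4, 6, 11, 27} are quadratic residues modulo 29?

2

(2/29) = -1 → non-residue.
(4/29) = +1 → QR.
(6/29) = +1 → QR.
(11/29) = -1 → non-residue.
(27/29) = -1 → non-residue.
Total quadratic residues among the 5: 2.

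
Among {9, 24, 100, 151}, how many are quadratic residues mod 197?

(9/197) = +1 → QR.
(24/197) = +1 → QR.
(100/197) = +1 → QR.
(151/197) = -1 → non-residue.
Total quadratic residues among the 4: 3.

3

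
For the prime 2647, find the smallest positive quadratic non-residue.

3

(2/2647) = +1, so 2 is a residue.
(3/2647) = −1, so 3 is the smallest positive non-residue mod 2647.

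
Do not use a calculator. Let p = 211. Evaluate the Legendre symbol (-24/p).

First reduce: -24 ≡ 187 (mod 211).
Reciprocity: 187 ≡ 3 and 211 ≡ 3 (mod 4), so (187/211) = −(211/187).
Reduce top mod 187: now compute (24/187).
Pull out 2^3: since 187 ≡ 3 (mod 8), (2/187) = -1, so (2/187)^3 = -1.
Reciprocity: 3 ≡ 3 and 187 ≡ 3 (mod 4), so (3/187) = −(187/3).
Reduce top mod 3: now compute (1/3).
Reached (1/3) = 1. Collecting the sign flips along the way, the symbol is -1.

-1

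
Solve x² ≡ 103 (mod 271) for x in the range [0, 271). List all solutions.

118, 153

Since 271 ≡ 3 (mod 4), a square root of 103 is 103^((271+1)/4) = 103^68 mod 271.
Repeated squaring: 103^2≡40, 103^4≡245, 103^8≡134, 103^16≡70, 103^32≡22, 103^64≡213 (mod 271).
103^68 = 103^(64+4) ≡ 153 (mod 271).
Check: 153² = 23409 ≡ 103 (mod 271). The two roots are 118 and 153.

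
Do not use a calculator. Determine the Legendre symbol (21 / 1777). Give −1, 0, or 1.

Reciprocity: 21 ≡ 1 and 1777 ≡ 1 (mod 4), so (21/1777) = +(1777/21).
Reduce top mod 21: now compute (13/21).
Reciprocity: 13 ≡ 1 and 21 ≡ 1 (mod 4), so (13/21) = +(21/13).
Reduce top mod 13: now compute (8/13).
Pull out 2^3: since 13 ≡ 5 (mod 8), (2/13) = -1, so (2/13)^3 = -1.
Reached (1/13) = 1. Collecting the sign flips along the way, the symbol is -1.

-1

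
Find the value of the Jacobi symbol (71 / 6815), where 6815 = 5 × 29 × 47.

Reciprocity: 71 ≡ 3 and 6815 ≡ 3 (mod 4), so (71/6815) = −(6815/71).
Reduce top mod 71: now compute (70/71).
Pull out 2: since 71 ≡ 7 (mod 8), (2/71) = +1.
Reciprocity: 35 ≡ 3 and 71 ≡ 3 (mod 4), so (35/71) = −(71/35).
Reduce top mod 35: now compute (1/35).
Reached (1/35) = 1. Collecting the sign flips along the way, the symbol is +1.

1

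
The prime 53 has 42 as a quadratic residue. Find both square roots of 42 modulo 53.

25, 28

53 ≡ 1 (mod 4), so we find a root by search.
Trying successive values, 25² = 625 ≡ 42 (mod 53). The other root is 53 − 25 = 28.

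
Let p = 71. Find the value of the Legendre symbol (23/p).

Reciprocity: 23 ≡ 3 and 71 ≡ 3 (mod 4), so (23/71) = −(71/23).
Reduce top mod 23: now compute (2/23).
Pull out 2: since 23 ≡ 7 (mod 8), (2/23) = +1.
Reached (1/23) = 1. Collecting the sign flips along the way, the symbol is -1.

-1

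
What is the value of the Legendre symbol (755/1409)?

Reciprocity: 755 ≡ 3 and 1409 ≡ 1 (mod 4), so (755/1409) = +(1409/755).
Reduce top mod 755: now compute (654/755).
Pull out 2: since 755 ≡ 3 (mod 8), (2/755) = -1.
Reciprocity: 327 ≡ 3 and 755 ≡ 3 (mod 4), so (327/755) = −(755/327).
Reduce top mod 327: now compute (101/327).
Reciprocity: 101 ≡ 1 and 327 ≡ 3 (mod 4), so (101/327) = +(327/101).
Reduce top mod 101: now compute (24/101).
Pull out 2^3: since 101 ≡ 5 (mod 8), (2/101) = -1, so (2/101)^3 = -1.
Reciprocity: 3 ≡ 3 and 101 ≡ 1 (mod 4), so (3/101) = +(101/3).
Reduce top mod 3: now compute (2/3).
Pull out 2: since 3 ≡ 3 (mod 8), (2/3) = -1.
Reached (1/3) = 1. Collecting the sign flips along the way, the symbol is +1.

1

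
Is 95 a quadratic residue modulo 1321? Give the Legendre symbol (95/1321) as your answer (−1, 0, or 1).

-1

Reciprocity: 95 ≡ 3 and 1321 ≡ 1 (mod 4), so (95/1321) = +(1321/95).
Reduce top mod 95: now compute (86/95).
Pull out 2: since 95 ≡ 7 (mod 8), (2/95) = +1.
Reciprocity: 43 ≡ 3 and 95 ≡ 3 (mod 4), so (43/95) = −(95/43).
Reduce top mod 43: now compute (9/43).
Reciprocity: 9 ≡ 1 and 43 ≡ 3 (mod 4), so (9/43) = +(43/9).
Reduce top mod 9: now compute (7/9).
Reciprocity: 7 ≡ 3 and 9 ≡ 1 (mod 4), so (7/9) = +(9/7).
Reduce top mod 7: now compute (2/7).
Pull out 2: since 7 ≡ 7 (mod 8), (2/7) = +1.
Reached (1/7) = 1. Collecting the sign flips along the way, the symbol is -1.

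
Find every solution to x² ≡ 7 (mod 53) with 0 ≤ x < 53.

22, 31

53 ≡ 1 (mod 4), so we find a root by search.
Trying successive values, 22² = 484 ≡ 7 (mod 53). The other root is 53 − 22 = 31.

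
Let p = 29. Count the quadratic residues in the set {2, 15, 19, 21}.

0

(2/29) = -1 → non-residue.
(15/29) = -1 → non-residue.
(19/29) = -1 → non-residue.
(21/29) = -1 → non-residue.
Total quadratic residues among the 4: 0.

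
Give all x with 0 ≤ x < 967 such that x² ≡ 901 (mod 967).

98, 869

Since 967 ≡ 3 (mod 4), a square root of 901 is 901^((967+1)/4) = 901^242 mod 967.
Repeated squaring: 901^2≡488, 901^4≡262, 901^8≡954, 901^16≡169, 901^32≡518, 901^64≡465, 901^128≡584 (mod 967).
901^242 = 901^(128+64+32+16+2) ≡ 98 (mod 967).
Check: 98² = 9604 ≡ 901 (mod 967). The two roots are 98 and 869.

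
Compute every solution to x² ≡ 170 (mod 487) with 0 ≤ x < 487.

189, 298

Since 487 ≡ 3 (mod 4), a square root of 170 is 170^((487+1)/4) = 170^122 mod 487.
Repeated squaring: 170^2≡167, 170^4≡130, 170^8≡342, 170^16≡84, 170^32≡238, 170^64≡152 (mod 487).
170^122 = 170^(64+32+16+8+2) ≡ 189 (mod 487).
Check: 189² = 35721 ≡ 170 (mod 487). The two roots are 189 and 298.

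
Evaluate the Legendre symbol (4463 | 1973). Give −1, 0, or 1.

First reduce: 4463 ≡ 517 (mod 1973).
Reciprocity: 517 ≡ 1 and 1973 ≡ 1 (mod 4), so (517/1973) = +(1973/517).
Reduce top mod 517: now compute (422/517).
Pull out 2: since 517 ≡ 5 (mod 8), (2/517) = -1.
Reciprocity: 211 ≡ 3 and 517 ≡ 1 (mod 4), so (211/517) = +(517/211).
Reduce top mod 211: now compute (95/211).
Reciprocity: 95 ≡ 3 and 211 ≡ 3 (mod 4), so (95/211) = −(211/95).
Reduce top mod 95: now compute (21/95).
Reciprocity: 21 ≡ 1 and 95 ≡ 3 (mod 4), so (21/95) = +(95/21).
Reduce top mod 21: now compute (11/21).
Reciprocity: 11 ≡ 3 and 21 ≡ 1 (mod 4), so (11/21) = +(21/11).
Reduce top mod 11: now compute (10/11).
Pull out 2: since 11 ≡ 3 (mod 8), (2/11) = -1.
Reciprocity: 5 ≡ 1 and 11 ≡ 3 (mod 4), so (5/11) = +(11/5).
Reduce top mod 5: now compute (1/5).
Reached (1/5) = 1. Collecting the sign flips along the way, the symbol is -1.

-1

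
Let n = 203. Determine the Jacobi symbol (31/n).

Reciprocity: 31 ≡ 3 and 203 ≡ 3 (mod 4), so (31/203) = −(203/31).
Reduce top mod 31: now compute (17/31).
Reciprocity: 17 ≡ 1 and 31 ≡ 3 (mod 4), so (17/31) = +(31/17).
Reduce top mod 17: now compute (14/17).
Pull out 2: since 17 ≡ 1 (mod 8), (2/17) = +1.
Reciprocity: 7 ≡ 3 and 17 ≡ 1 (mod 4), so (7/17) = +(17/7).
Reduce top mod 7: now compute (3/7).
Reciprocity: 3 ≡ 3 and 7 ≡ 3 (mod 4), so (3/7) = −(7/3).
Reduce top mod 3: now compute (1/3).
Reached (1/3) = 1. Collecting the sign flips along the way, the symbol is +1.

1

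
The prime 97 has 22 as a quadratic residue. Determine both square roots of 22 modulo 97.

97 ≡ 1 (mod 4), so we find a root by search.
Trying successive values, 33² = 1089 ≡ 22 (mod 97). The other root is 97 − 33 = 64.

33, 64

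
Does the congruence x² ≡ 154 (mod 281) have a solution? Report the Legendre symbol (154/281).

-1

Euler's criterion: (154/281) ≡ 154^140 (mod 281).
154^2 ≡ 112 (mod 281)
154^4 ≡ 180 (mod 281)
154^8 ≡ 85 (mod 281)
154^16 ≡ 200 (mod 281)
154^32 ≡ 98 (mod 281)
154^64 ≡ 50 (mod 281)
154^128 ≡ 252 (mod 281)
154^140 = 154^(128+8+4) ≡ 280 (mod 281).
Result is 280 ≡ −1, so (154/281) = −1.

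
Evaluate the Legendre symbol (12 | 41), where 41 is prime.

-1

Euler's criterion: (12/41) ≡ 12^20 (mod 41).
12^2 ≡ 21 (mod 41)
12^4 ≡ 31 (mod 41)
12^8 ≡ 18 (mod 41)
12^16 ≡ 37 (mod 41)
12^20 = 12^(16+4) ≡ 40 (mod 41).
Result is 40 ≡ −1, so (12/41) = −1.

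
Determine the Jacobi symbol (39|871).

0

Reciprocity: 39 ≡ 3 and 871 ≡ 3 (mod 4), so (39/871) = −(871/39).
Reduce top mod 39: now compute (13/39).
Reciprocity: 13 ≡ 1 and 39 ≡ 3 (mod 4), so (13/39) = +(39/13).
Reduce top mod 13: now compute (0/13).
Top reduces to 0: gcd > 1, so the symbol is 0.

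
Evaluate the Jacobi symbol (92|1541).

Pull out 2^2: since 1541 ≡ 5 (mod 8), (2/1541) = -1, so (2/1541)^2 = +1.
Reciprocity: 23 ≡ 3 and 1541 ≡ 1 (mod 4), so (23/1541) = +(1541/23).
Reduce top mod 23: now compute (0/23).
Top reduces to 0: gcd > 1, so the symbol is 0.

0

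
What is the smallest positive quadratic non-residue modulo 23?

(2/23) = +1, so 2 is a residue.
(3/23) = +1, so 3 is a residue.
(4/23) = +1, so 4 is a residue.
(5/23) = −1, so 5 is the smallest positive non-residue mod 23.

5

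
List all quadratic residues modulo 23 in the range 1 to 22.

1 2 3 4 6 8 9 12 13 16 18

Square k = 1,…,11 (k and 23−k give the same square):
1²=1, 2²=4, 3²=9, 4²=16, 5²≡2, 6²≡13, 7²≡3, 8²≡18, 9²≡12, 10²≡8, 11²≡6 (mod 23).
So the quadratic residues mod 23 are {1, 2, 3, 4, 6, 8, 9, 12, 13, 16, 18}.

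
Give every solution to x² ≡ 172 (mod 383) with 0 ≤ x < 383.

Since 383 ≡ 3 (mod 4), a square root of 172 is 172^((383+1)/4) = 172^96 mod 383.
Repeated squaring: 172^2≡93, 172^4≡223, 172^8≡322, 172^16≡274, 172^32≡8, 172^64≡64 (mod 383).
172^96 = 172^(64+32) ≡ 129 (mod 383).
Check: 129² = 16641 ≡ 172 (mod 383). The two roots are 129 and 254.

129, 254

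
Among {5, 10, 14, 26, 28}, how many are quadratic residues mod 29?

(5/29) = +1 → QR.
(10/29) = -1 → non-residue.
(14/29) = -1 → non-residue.
(26/29) = -1 → non-residue.
(28/29) = +1 → QR.
Total quadratic residues among the 5: 2.

2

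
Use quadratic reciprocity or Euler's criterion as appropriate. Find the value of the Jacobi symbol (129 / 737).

Reciprocity: 129 ≡ 1 and 737 ≡ 1 (mod 4), so (129/737) = +(737/129).
Reduce top mod 129: now compute (92/129).
Pull out 2^2: since 129 ≡ 1 (mod 8), (2/129) = +1, so (2/129)^2 = +1.
Reciprocity: 23 ≡ 3 and 129 ≡ 1 (mod 4), so (23/129) = +(129/23).
Reduce top mod 23: now compute (14/23).
Pull out 2: since 23 ≡ 7 (mod 8), (2/23) = +1.
Reciprocity: 7 ≡ 3 and 23 ≡ 3 (mod 4), so (7/23) = −(23/7).
Reduce top mod 7: now compute (2/7).
Pull out 2: since 7 ≡ 7 (mod 8), (2/7) = +1.
Reached (1/7) = 1. Collecting the sign flips along the way, the symbol is -1.

-1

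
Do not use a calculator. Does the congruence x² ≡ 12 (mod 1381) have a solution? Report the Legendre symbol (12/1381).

Pull out 2^2: since 1381 ≡ 5 (mod 8), (2/1381) = -1, so (2/1381)^2 = +1.
Reciprocity: 3 ≡ 3 and 1381 ≡ 1 (mod 4), so (3/1381) = +(1381/3).
Reduce top mod 3: now compute (1/3).
Reached (1/3) = 1. Collecting the sign flips along the way, the symbol is +1.

1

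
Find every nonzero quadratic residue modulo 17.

Square k = 1,…,8 (k and 17−k give the same square):
1²=1, 2²=4, 3²=9, 4²=16, 5²≡8, 6²≡2, 7²≡15, 8²≡13 (mod 17).
So the quadratic residues mod 17 are {1, 2, 4, 8, 9, 13, 15, 16}.

1 2 4 8 9 13 15 16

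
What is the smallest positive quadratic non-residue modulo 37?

(2/37) = −1, so 2 is the smallest positive non-residue mod 37.

2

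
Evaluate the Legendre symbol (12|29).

-1

Pull out 2^2: since 29 ≡ 5 (mod 8), (2/29) = -1, so (2/29)^2 = +1.
Reciprocity: 3 ≡ 3 and 29 ≡ 1 (mod 4), so (3/29) = +(29/3).
Reduce top mod 3: now compute (2/3).
Pull out 2: since 3 ≡ 3 (mod 8), (2/3) = -1.
Reached (1/3) = 1. Collecting the sign flips along the way, the symbol is -1.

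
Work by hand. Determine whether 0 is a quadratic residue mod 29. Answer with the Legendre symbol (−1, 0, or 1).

Top reduces to 0: gcd > 1, so the symbol is 0.

0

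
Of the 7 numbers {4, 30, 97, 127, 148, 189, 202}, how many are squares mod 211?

4

(4/211) = +1 → QR.
(30/211) = +1 → QR.
(97/211) = -1 → non-residue.
(127/211) = -1 → non-residue.
(148/211) = +1 → QR.
(189/211) = +1 → QR.
(202/211) = -1 → non-residue.
Total quadratic residues among the 7: 4.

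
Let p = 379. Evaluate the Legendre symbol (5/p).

Reciprocity: 5 ≡ 1 and 379 ≡ 3 (mod 4), so (5/379) = +(379/5).
Reduce top mod 5: now compute (4/5).
Pull out 2^2: since 5 ≡ 5 (mod 8), (2/5) = -1, so (2/5)^2 = +1.
Reached (1/5) = 1. Collecting the sign flips along the way, the symbol is +1.

1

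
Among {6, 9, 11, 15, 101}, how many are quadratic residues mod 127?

3

(6/127) = -1 → non-residue.
(9/127) = +1 → QR.
(11/127) = +1 → QR.
(15/127) = +1 → QR.
(101/127) = -1 → non-residue.
Total quadratic residues among the 5: 3.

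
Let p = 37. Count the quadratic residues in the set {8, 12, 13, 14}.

(8/37) = -1 → non-residue.
(12/37) = +1 → QR.
(13/37) = -1 → non-residue.
(14/37) = -1 → non-residue.
Total quadratic residues among the 4: 1.

1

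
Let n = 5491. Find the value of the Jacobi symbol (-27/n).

1

First reduce: -27 ≡ 5464 (mod 5491).
Pull out 2^3: since 5491 ≡ 3 (mod 8), (2/5491) = -1, so (2/5491)^3 = -1.
Reciprocity: 683 ≡ 3 and 5491 ≡ 3 (mod 4), so (683/5491) = −(5491/683).
Reduce top mod 683: now compute (27/683).
Reciprocity: 27 ≡ 3 and 683 ≡ 3 (mod 4), so (27/683) = −(683/27).
Reduce top mod 27: now compute (8/27).
Pull out 2^3: since 27 ≡ 3 (mod 8), (2/27) = -1, so (2/27)^3 = -1.
Reached (1/27) = 1. Collecting the sign flips along the way, the symbol is +1.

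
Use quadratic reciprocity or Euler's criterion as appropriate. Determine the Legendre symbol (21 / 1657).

-1

Reciprocity: 21 ≡ 1 and 1657 ≡ 1 (mod 4), so (21/1657) = +(1657/21).
Reduce top mod 21: now compute (19/21).
Reciprocity: 19 ≡ 3 and 21 ≡ 1 (mod 4), so (19/21) = +(21/19).
Reduce top mod 19: now compute (2/19).
Pull out 2: since 19 ≡ 3 (mod 8), (2/19) = -1.
Reached (1/19) = 1. Collecting the sign flips along the way, the symbol is -1.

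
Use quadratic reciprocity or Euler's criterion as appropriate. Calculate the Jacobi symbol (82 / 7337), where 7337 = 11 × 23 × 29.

1

Pull out 2: since 7337 ≡ 1 (mod 8), (2/7337) = +1.
Reciprocity: 41 ≡ 1 and 7337 ≡ 1 (mod 4), so (41/7337) = +(7337/41).
Reduce top mod 41: now compute (39/41).
Reciprocity: 39 ≡ 3 and 41 ≡ 1 (mod 4), so (39/41) = +(41/39).
Reduce top mod 39: now compute (2/39).
Pull out 2: since 39 ≡ 7 (mod 8), (2/39) = +1.
Reached (1/39) = 1. Collecting the sign flips along the way, the symbol is +1.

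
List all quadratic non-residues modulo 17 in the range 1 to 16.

3,5,6,7,10,11,12,14

Square k = 1,…,8 (k and 17−k give the same square):
1²=1, 2²=4, 3²=9, 4²=16, 5²≡8, 6²≡2, 7²≡15, 8²≡13 (mod 17).
The residues are {1, 2, 4, 8, 9, 13, 15, 16}; the non-residues are the remaining 8 nonzero classes.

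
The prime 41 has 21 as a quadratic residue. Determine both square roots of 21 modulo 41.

12, 29

41 ≡ 1 (mod 4), so we find a root by search.
Trying successive values, 12² = 144 ≡ 21 (mod 41). The other root is 41 − 12 = 29.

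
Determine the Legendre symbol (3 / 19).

-1

Euler's criterion: (3/19) ≡ 3^9 (mod 19).
3^2 ≡ 9 (mod 19)
3^4 ≡ 5 (mod 19)
3^8 ≡ 6 (mod 19)
3^9 = 3^(8+1) ≡ 18 (mod 19).
Result is 18 ≡ −1, so (3/19) = −1.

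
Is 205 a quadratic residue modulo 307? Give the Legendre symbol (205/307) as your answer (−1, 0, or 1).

Reciprocity: 205 ≡ 1 and 307 ≡ 3 (mod 4), so (205/307) = +(307/205).
Reduce top mod 205: now compute (102/205).
Pull out 2: since 205 ≡ 5 (mod 8), (2/205) = -1.
Reciprocity: 51 ≡ 3 and 205 ≡ 1 (mod 4), so (51/205) = +(205/51).
Reduce top mod 51: now compute (1/51).
Reached (1/51) = 1. Collecting the sign flips along the way, the symbol is -1.

-1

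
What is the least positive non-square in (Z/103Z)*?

3

(2/103) = +1, so 2 is a residue.
(3/103) = −1, so 3 is the smallest positive non-residue mod 103.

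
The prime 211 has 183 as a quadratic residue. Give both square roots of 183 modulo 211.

82, 129

Since 211 ≡ 3 (mod 4), a square root of 183 is 183^((211+1)/4) = 183^53 mod 211.
Repeated squaring: 183^2≡151, 183^4≡13, 183^8≡169, 183^16≡76, 183^32≡79 (mod 211).
183^53 = 183^(32+16+4+1) ≡ 82 (mod 211).
Check: 82² = 6724 ≡ 183 (mod 211). The two roots are 82 and 129.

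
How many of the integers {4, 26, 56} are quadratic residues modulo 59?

(4/59) = +1 → QR.
(26/59) = +1 → QR.
(56/59) = -1 → non-residue.
Total quadratic residues among the 3: 2.

2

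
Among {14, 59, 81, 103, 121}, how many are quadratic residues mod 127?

(14/127) = -1 → non-residue.
(59/127) = -1 → non-residue.
(81/127) = +1 → QR.
(103/127) = +1 → QR.
(121/127) = +1 → QR.
Total quadratic residues among the 5: 3.

3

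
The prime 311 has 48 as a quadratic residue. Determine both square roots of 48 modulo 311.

100, 211

Since 311 ≡ 3 (mod 4), a square root of 48 is 48^((311+1)/4) = 48^78 mod 311.
Repeated squaring: 48^2≡127, 48^4≡268, 48^8≡294, 48^16≡289, 48^32≡173, 48^64≡73 (mod 311).
48^78 = 48^(64+8+4+2) ≡ 100 (mod 311).
Check: 100² = 10000 ≡ 48 (mod 311). The two roots are 100 and 211.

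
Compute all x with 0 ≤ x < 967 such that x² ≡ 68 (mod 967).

Since 967 ≡ 3 (mod 4), a square root of 68 is 68^((967+1)/4) = 68^242 mod 967.
Repeated squaring: 68^2≡756, 68^4≡39, 68^8≡554, 68^16≡377, 68^32≡947, 68^64≡400, 68^128≡445 (mod 967).
68^242 = 68^(128+64+32+16+2) ≡ 728 (mod 967).
Check: 728² = 529984 ≡ 68 (mod 967). The two roots are 239 and 728.

239, 728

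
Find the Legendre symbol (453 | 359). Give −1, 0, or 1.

1

Euler's criterion: (453/359) ≡ 94^179 (mod 359).
94^2 ≡ 220 (mod 359)
94^4 ≡ 294 (mod 359)
94^8 ≡ 276 (mod 359)
94^16 ≡ 68 (mod 359)
94^32 ≡ 316 (mod 359)
94^64 ≡ 54 (mod 359)
94^128 ≡ 44 (mod 359)
94^179 = 94^(128+32+16+2+1) ≡ 1 (mod 359).
Result is 1, so (453/359) = 1.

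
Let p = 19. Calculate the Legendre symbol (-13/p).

1

Euler's criterion: (-13/19) ≡ 6^9 (mod 19).
6^2 ≡ 17 (mod 19)
6^4 ≡ 4 (mod 19)
6^8 ≡ 16 (mod 19)
6^9 = 6^(8+1) ≡ 1 (mod 19).
Result is 1, so (-13/19) = 1.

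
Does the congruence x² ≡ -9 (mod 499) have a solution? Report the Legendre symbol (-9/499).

First reduce: -9 ≡ 490 (mod 499).
Pull out 2: since 499 ≡ 3 (mod 8), (2/499) = -1.
Reciprocity: 245 ≡ 1 and 499 ≡ 3 (mod 4), so (245/499) = +(499/245).
Reduce top mod 245: now compute (9/245).
Reciprocity: 9 ≡ 1 and 245 ≡ 1 (mod 4), so (9/245) = +(245/9).
Reduce top mod 9: now compute (2/9).
Pull out 2: since 9 ≡ 1 (mod 8), (2/9) = +1.
Reached (1/9) = 1. Collecting the sign flips along the way, the symbol is -1.

-1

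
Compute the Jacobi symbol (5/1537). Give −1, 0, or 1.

Reciprocity: 5 ≡ 1 and 1537 ≡ 1 (mod 4), so (5/1537) = +(1537/5).
Reduce top mod 5: now compute (2/5).
Pull out 2: since 5 ≡ 5 (mod 8), (2/5) = -1.
Reached (1/5) = 1. Collecting the sign flips along the way, the symbol is -1.

-1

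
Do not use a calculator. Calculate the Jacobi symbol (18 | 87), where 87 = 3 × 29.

Pull out 2: since 87 ≡ 7 (mod 8), (2/87) = +1.
Reciprocity: 9 ≡ 1 and 87 ≡ 3 (mod 4), so (9/87) = +(87/9).
Reduce top mod 9: now compute (6/9).
Pull out 2: since 9 ≡ 1 (mod 8), (2/9) = +1.
Reciprocity: 3 ≡ 3 and 9 ≡ 1 (mod 4), so (3/9) = +(9/3).
Reduce top mod 3: now compute (0/3).
Top reduces to 0: gcd > 1, so the symbol is 0.

0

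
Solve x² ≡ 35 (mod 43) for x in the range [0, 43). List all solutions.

11, 32

Since 43 ≡ 3 (mod 4), a square root of 35 is 35^((43+1)/4) = 35^11 mod 43.
Repeated squaring: 35^2≡21, 35^4≡11, 35^8≡35 (mod 43).
35^11 = 35^(8+2+1) ≡ 11 (mod 43).
Check: 11² = 121 ≡ 35 (mod 43). The two roots are 11 and 32.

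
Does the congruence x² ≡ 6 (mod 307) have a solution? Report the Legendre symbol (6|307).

1

Pull out 2: since 307 ≡ 3 (mod 8), (2/307) = -1.
Reciprocity: 3 ≡ 3 and 307 ≡ 3 (mod 4), so (3/307) = −(307/3).
Reduce top mod 3: now compute (1/3).
Reached (1/3) = 1. Collecting the sign flips along the way, the symbol is +1.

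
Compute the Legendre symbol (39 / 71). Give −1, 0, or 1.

Euler's criterion: (39/71) ≡ 39^35 (mod 71).
39^2 ≡ 30 (mod 71)
39^4 ≡ 48 (mod 71)
39^8 ≡ 32 (mod 71)
39^16 ≡ 30 (mod 71)
39^32 ≡ 48 (mod 71)
39^35 = 39^(32+2+1) ≡ 70 (mod 71).
Result is 70 ≡ −1, so (39/71) = −1.

-1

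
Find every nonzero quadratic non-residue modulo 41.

3, 6, 7, 11, 12, 13, 14, 15, 17, 19, 22, 24, 26, 27, 28, 29, 30, 34, 35, 38

Square k = 1,…,20 (k and 41−k give the same square):
1²=1, 2²=4, 3²=9, 4²=16, 5²=25, 6²=36, 7²≡8, 8²≡23, 9²≡40, 10²≡18, 11²≡39, 12²≡21, 13²≡5, 14²≡32, 15²≡20, 16²≡10, 17²≡2, 18²≡37, 19²≡33, 20²≡31 (mod 41).
The residues are {1, 2, 4, 5, 8, 9, 10, 16, 18, 20, 21, 23, 25, 31, 32, 33, 36, 37, 39, 40}; the non-residues are the remaining 20 nonzero classes.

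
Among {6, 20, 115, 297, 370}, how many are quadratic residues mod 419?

(6/419) = -1 → non-residue.
(20/419) = +1 → QR.
(115/419) = +1 → QR.
(297/419) = -1 → non-residue.
(370/419) = -1 → non-residue.
Total quadratic residues among the 5: 2.

2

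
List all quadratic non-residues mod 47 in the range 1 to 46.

Square k = 1,…,23 (k and 47−k give the same square):
1²=1, 2²=4, 3²=9, 4²=16, 5²=25, 6²=36, 7²≡2, 8²≡17, 9²≡34, 10²≡6, 11²≡27, 12²≡3, 13²≡28, 14²≡8, 15²≡37, 16²≡21, 17²≡7, 18²≡42, 19²≡32, 20²≡24, 21²≡18, 22²≡14, 23²≡12 (mod 47).
The residues are {1, 2, 3, 4, 6, 7, 8, 9, 12, 14, 16, 17, 18, 21, 24, 25, 27, 28, 32, 34, 36, 37, 42}; the non-residues are the remaining 23 nonzero classes.

5, 10, 11, 13, 15, 19, 20, 22, 23, 26, 29, 30, 31, 33, 35, 38, 39, 40, 41, 43, 44, 45, 46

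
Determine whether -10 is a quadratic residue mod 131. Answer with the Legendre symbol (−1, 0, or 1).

1

Euler's criterion: (-10/131) ≡ 121^65 (mod 131).
121^2 ≡ 100 (mod 131)
121^4 ≡ 44 (mod 131)
121^8 ≡ 102 (mod 131)
121^16 ≡ 55 (mod 131)
121^32 ≡ 12 (mod 131)
121^64 ≡ 13 (mod 131)
121^65 = 121^(64+1) ≡ 1 (mod 131).
Result is 1, so (-10/131) = 1.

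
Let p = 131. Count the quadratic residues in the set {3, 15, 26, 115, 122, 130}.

(3/131) = +1 → QR.
(15/131) = +1 → QR.
(26/131) = -1 → non-residue.
(115/131) = -1 → non-residue.
(122/131) = -1 → non-residue.
(130/131) = -1 → non-residue.
Total quadratic residues among the 6: 2.

2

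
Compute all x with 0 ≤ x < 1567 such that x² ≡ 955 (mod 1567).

208, 1359

Since 1567 ≡ 3 (mod 4), a square root of 955 is 955^((1567+1)/4) = 955^392 mod 1567.
Repeated squaring: 955^2≡31, 955^4≡961, 955^8≡558, 955^16≡1098, 955^32≡581, 955^64≡656, 955^128≡978, 955^256≡614 (mod 1567).
955^392 = 955^(256+128+8) ≡ 1359 (mod 1567).
Check: 1359² = 1846881 ≡ 955 (mod 1567). The two roots are 208 and 1359.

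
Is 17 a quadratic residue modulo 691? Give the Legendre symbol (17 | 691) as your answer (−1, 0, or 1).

Reciprocity: 17 ≡ 1 and 691 ≡ 3 (mod 4), so (17/691) = +(691/17).
Reduce top mod 17: now compute (11/17).
Reciprocity: 11 ≡ 3 and 17 ≡ 1 (mod 4), so (11/17) = +(17/11).
Reduce top mod 11: now compute (6/11).
Pull out 2: since 11 ≡ 3 (mod 8), (2/11) = -1.
Reciprocity: 3 ≡ 3 and 11 ≡ 3 (mod 4), so (3/11) = −(11/3).
Reduce top mod 3: now compute (2/3).
Pull out 2: since 3 ≡ 3 (mod 8), (2/3) = -1.
Reached (1/3) = 1. Collecting the sign flips along the way, the symbol is -1.

-1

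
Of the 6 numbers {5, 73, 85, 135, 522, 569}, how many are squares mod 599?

(5/599) = +1 → QR.
(73/599) = -1 → non-residue.
(85/599) = +1 → QR.
(135/599) = +1 → QR.
(522/599) = -1 → non-residue.
(569/599) = -1 → non-residue.
Total quadratic residues among the 6: 3.

3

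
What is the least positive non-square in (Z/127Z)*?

(2/127) = +1, so 2 is a residue.
(3/127) = −1, so 3 is the smallest positive non-residue mod 127.

3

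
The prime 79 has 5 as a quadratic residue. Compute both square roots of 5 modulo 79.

Since 79 ≡ 3 (mod 4), a square root of 5 is 5^((79+1)/4) = 5^20 mod 79.
Repeated squaring: 5^2≡25, 5^4≡72, 5^8≡49, 5^16≡31 (mod 79).
5^20 = 5^(16+4) ≡ 20 (mod 79).
Check: 20² = 400 ≡ 5 (mod 79). The two roots are 20 and 59.

20, 59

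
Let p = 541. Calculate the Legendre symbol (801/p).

First reduce: 801 ≡ 260 (mod 541).
Pull out 2^2: since 541 ≡ 5 (mod 8), (2/541) = -1, so (2/541)^2 = +1.
Reciprocity: 65 ≡ 1 and 541 ≡ 1 (mod 4), so (65/541) = +(541/65).
Reduce top mod 65: now compute (21/65).
Reciprocity: 21 ≡ 1 and 65 ≡ 1 (mod 4), so (21/65) = +(65/21).
Reduce top mod 21: now compute (2/21).
Pull out 2: since 21 ≡ 5 (mod 8), (2/21) = -1.
Reached (1/21) = 1. Collecting the sign flips along the way, the symbol is -1.

-1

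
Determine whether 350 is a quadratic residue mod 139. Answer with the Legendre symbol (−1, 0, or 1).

-1

First reduce: 350 ≡ 72 (mod 139).
Pull out 2^3: since 139 ≡ 3 (mod 8), (2/139) = -1, so (2/139)^3 = -1.
Reciprocity: 9 ≡ 1 and 139 ≡ 3 (mod 4), so (9/139) = +(139/9).
Reduce top mod 9: now compute (4/9).
Pull out 2^2: since 9 ≡ 1 (mod 8), (2/9) = +1, so (2/9)^2 = +1.
Reached (1/9) = 1. Collecting the sign flips along the way, the symbol is -1.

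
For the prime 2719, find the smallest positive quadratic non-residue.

(2/2719) = +1, so 2 is a residue.
(3/2719) = −1, so 3 is the smallest positive non-residue mod 2719.

3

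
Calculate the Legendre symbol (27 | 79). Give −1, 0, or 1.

Euler's criterion: (27/79) ≡ 27^39 (mod 79).
27^2 ≡ 18 (mod 79)
27^4 ≡ 8 (mod 79)
27^8 ≡ 64 (mod 79)
27^16 ≡ 67 (mod 79)
27^32 ≡ 65 (mod 79)
27^39 = 27^(32+4+2+1) ≡ 78 (mod 79).
Result is 78 ≡ −1, so (27/79) = −1.

-1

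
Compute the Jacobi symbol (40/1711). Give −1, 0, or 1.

1

Pull out 2^3: since 1711 ≡ 7 (mod 8), (2/1711) = +1, so (2/1711)^3 = +1.
Reciprocity: 5 ≡ 1 and 1711 ≡ 3 (mod 4), so (5/1711) = +(1711/5).
Reduce top mod 5: now compute (1/5).
Reached (1/5) = 1. Collecting the sign flips along the way, the symbol is +1.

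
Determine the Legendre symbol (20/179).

Pull out 2^2: since 179 ≡ 3 (mod 8), (2/179) = -1, so (2/179)^2 = +1.
Reciprocity: 5 ≡ 1 and 179 ≡ 3 (mod 4), so (5/179) = +(179/5).
Reduce top mod 5: now compute (4/5).
Pull out 2^2: since 5 ≡ 5 (mod 8), (2/5) = -1, so (2/5)^2 = +1.
Reached (1/5) = 1. Collecting the sign flips along the way, the symbol is +1.

1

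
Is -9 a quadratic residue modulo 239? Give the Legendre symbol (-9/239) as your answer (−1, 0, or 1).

-1

First reduce: -9 ≡ 230 (mod 239).
Pull out 2: since 239 ≡ 7 (mod 8), (2/239) = +1.
Reciprocity: 115 ≡ 3 and 239 ≡ 3 (mod 4), so (115/239) = −(239/115).
Reduce top mod 115: now compute (9/115).
Reciprocity: 9 ≡ 1 and 115 ≡ 3 (mod 4), so (9/115) = +(115/9).
Reduce top mod 9: now compute (7/9).
Reciprocity: 7 ≡ 3 and 9 ≡ 1 (mod 4), so (7/9) = +(9/7).
Reduce top mod 7: now compute (2/7).
Pull out 2: since 7 ≡ 7 (mod 8), (2/7) = +1.
Reached (1/7) = 1. Collecting the sign flips along the way, the symbol is -1.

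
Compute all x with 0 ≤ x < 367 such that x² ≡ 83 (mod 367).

Since 367 ≡ 3 (mod 4), a square root of 83 is 83^((367+1)/4) = 83^92 mod 367.
Repeated squaring: 83^2≡283, 83^4≡83, 83^8≡283, 83^16≡83, 83^32≡283, 83^64≡83 (mod 367).
83^92 = 83^(64+16+8+4) ≡ 283 (mod 367).
Check: 283² = 80089 ≡ 83 (mod 367). The two roots are 84 and 283.

84, 283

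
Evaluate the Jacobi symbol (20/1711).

Pull out 2^2: since 1711 ≡ 7 (mod 8), (2/1711) = +1, so (2/1711)^2 = +1.
Reciprocity: 5 ≡ 1 and 1711 ≡ 3 (mod 4), so (5/1711) = +(1711/5).
Reduce top mod 5: now compute (1/5).
Reached (1/5) = 1. Collecting the sign flips along the way, the symbol is +1.

1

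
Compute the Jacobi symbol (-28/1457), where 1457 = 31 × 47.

First reduce: -28 ≡ 1429 (mod 1457).
Reciprocity: 1429 ≡ 1 and 1457 ≡ 1 (mod 4), so (1429/1457) = +(1457/1429).
Reduce top mod 1429: now compute (28/1429).
Pull out 2^2: since 1429 ≡ 5 (mod 8), (2/1429) = -1, so (2/1429)^2 = +1.
Reciprocity: 7 ≡ 3 and 1429 ≡ 1 (mod 4), so (7/1429) = +(1429/7).
Reduce top mod 7: now compute (1/7).
Reached (1/7) = 1. Collecting the sign flips along the way, the symbol is +1.

1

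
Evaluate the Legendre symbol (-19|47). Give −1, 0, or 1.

1

First reduce: -19 ≡ 28 (mod 47).
Pull out 2^2: since 47 ≡ 7 (mod 8), (2/47) = +1, so (2/47)^2 = +1.
Reciprocity: 7 ≡ 3 and 47 ≡ 3 (mod 4), so (7/47) = −(47/7).
Reduce top mod 7: now compute (5/7).
Reciprocity: 5 ≡ 1 and 7 ≡ 3 (mod 4), so (5/7) = +(7/5).
Reduce top mod 5: now compute (2/5).
Pull out 2: since 5 ≡ 5 (mod 8), (2/5) = -1.
Reached (1/5) = 1. Collecting the sign flips along the way, the symbol is +1.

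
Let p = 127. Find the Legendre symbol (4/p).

Euler's criterion: (4/127) ≡ 4^63 (mod 127).
4^2 ≡ 16 (mod 127)
4^4 ≡ 2 (mod 127)
4^8 ≡ 4 (mod 127)
4^16 ≡ 16 (mod 127)
4^32 ≡ 2 (mod 127)
4^63 = 4^(32+16+8+4+2+1) ≡ 1 (mod 127).
Result is 1, so (4/127) = 1.

1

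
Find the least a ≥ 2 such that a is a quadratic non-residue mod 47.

(2/47) = +1, so 2 is a residue.
(3/47) = +1, so 3 is a residue.
(4/47) = +1, so 4 is a residue.
(5/47) = −1, so 5 is the smallest positive non-residue mod 47.

5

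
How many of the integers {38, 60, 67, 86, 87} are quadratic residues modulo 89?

2

(38/89) = -1 → non-residue.
(60/89) = -1 → non-residue.
(67/89) = +1 → QR.
(86/89) = -1 → non-residue.
(87/89) = +1 → QR.
Total quadratic residues among the 5: 2.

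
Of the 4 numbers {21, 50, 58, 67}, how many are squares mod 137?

(21/137) = -1 → non-residue.
(50/137) = +1 → QR.
(58/137) = -1 → non-residue.
(67/137) = -1 → non-residue.
Total quadratic residues among the 4: 1.

1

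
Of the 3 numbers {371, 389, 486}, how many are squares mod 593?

0

(371/593) = -1 → non-residue.
(389/593) = -1 → non-residue.
(486/593) = -1 → non-residue.
Total quadratic residues among the 3: 0.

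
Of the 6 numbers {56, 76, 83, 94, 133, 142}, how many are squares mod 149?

3

(56/149) = -1 → non-residue.
(76/149) = +1 → QR.
(83/149) = -1 → non-residue.
(94/149) = -1 → non-residue.
(133/149) = +1 → QR.
(142/149) = +1 → QR.
Total quadratic residues among the 6: 3.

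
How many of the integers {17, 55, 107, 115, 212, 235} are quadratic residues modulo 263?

(17/263) = +1 → QR.
(55/263) = -1 → non-residue.
(107/263) = -1 → non-residue.
(115/263) = -1 → non-residue.
(212/263) = -1 → non-residue.
(235/263) = +1 → QR.
Total quadratic residues among the 6: 2.

2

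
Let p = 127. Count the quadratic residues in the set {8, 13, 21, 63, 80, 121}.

(8/127) = +1 → QR.
(13/127) = +1 → QR.
(21/127) = +1 → QR.
(63/127) = -1 → non-residue.
(80/127) = -1 → non-residue.
(121/127) = +1 → QR.
Total quadratic residues among the 6: 4.

4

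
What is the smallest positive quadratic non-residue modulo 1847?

5

(2/1847) = +1, so 2 is a residue.
(3/1847) = +1, so 3 is a residue.
(4/1847) = +1, so 4 is a residue.
(5/1847) = −1, so 5 is the smallest positive non-residue mod 1847.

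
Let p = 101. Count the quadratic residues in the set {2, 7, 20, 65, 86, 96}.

(2/101) = -1 → non-residue.
(7/101) = -1 → non-residue.
(20/101) = +1 → QR.
(65/101) = +1 → QR.
(86/101) = -1 → non-residue.
(96/101) = +1 → QR.
Total quadratic residues among the 6: 3.

3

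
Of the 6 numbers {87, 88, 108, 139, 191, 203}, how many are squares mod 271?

(87/271) = +1 → QR.
(88/271) = +1 → QR.
(108/271) = -1 → non-residue.
(139/271) = +1 → QR.
(191/271) = -1 → non-residue.
(203/271) = -1 → non-residue.
Total quadratic residues among the 6: 3.

3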